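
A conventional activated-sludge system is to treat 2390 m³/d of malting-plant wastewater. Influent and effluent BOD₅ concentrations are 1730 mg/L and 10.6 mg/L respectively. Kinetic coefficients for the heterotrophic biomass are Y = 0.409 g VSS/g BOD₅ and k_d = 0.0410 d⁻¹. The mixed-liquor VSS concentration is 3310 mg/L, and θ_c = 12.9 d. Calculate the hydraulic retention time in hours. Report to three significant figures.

τ ≈ 43.0 h

Steady-state biomass mass balance: V·X·(1 + k_d·θ_c) = Y·Q·(S₀ − S)·θ_c, so V = 0.409 × 2390 × (1730 − 10.6) × 12.9 / [3310 × (1 + 0.0410 × 12.9)] = 2.17×10^7 / 5061 = 4284 m³.
Hydraulic retention time τ = V/Q = 4284 / 2390 = 1.793 d = 43.02 h.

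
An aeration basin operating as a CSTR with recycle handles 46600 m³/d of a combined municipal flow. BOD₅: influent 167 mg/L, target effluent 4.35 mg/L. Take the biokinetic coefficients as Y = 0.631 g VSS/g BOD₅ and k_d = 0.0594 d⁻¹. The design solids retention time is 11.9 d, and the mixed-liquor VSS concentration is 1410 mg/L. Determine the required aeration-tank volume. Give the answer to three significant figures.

V ≈ 23600 m³

Rearranging the biomass balance for a CMAS with decay, V = Y·Q·ΔS·θ_c / [X·(1+k_d θ_c)] = 0.631 × 46600 × (167 − 4.35) × 11.9 / [1410 × (1 + 0.0594 × 11.9)] = 5.69×10^7 / 2407 = 23648 m³.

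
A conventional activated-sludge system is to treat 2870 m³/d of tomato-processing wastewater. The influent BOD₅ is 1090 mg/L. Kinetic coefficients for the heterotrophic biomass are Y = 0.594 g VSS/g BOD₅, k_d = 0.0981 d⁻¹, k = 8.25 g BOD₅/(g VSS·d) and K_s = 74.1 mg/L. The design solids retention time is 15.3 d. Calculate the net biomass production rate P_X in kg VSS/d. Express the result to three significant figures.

From the Monod/SRT balance for a CMAS, S = K_s·(1+k_d θ_c)/[θ_c·(Y k − k_d) − 1] = 74.1 × (1 + 0.0981 × 15.3) / [15.3 × (0.594 × 8.25 − 0.0981) − 1] = 185.3 / 72.48 = 2.557 mg/L.
The observed yield is Y_obs = Y/(1 + k_d·θ_c) = 0.594 / (1 + 0.0981 × 15.3) = 0.594 / 2.501 = 0.2375 g VSS per g BOD₅ removed.
ΔS = 1090 − 2.56 = 1087 mg/L, so the substrate removal rate is 2870 × 1087/1000 = 3121 kg BOD₅/d.
So the net sludge growth is P_X = 0.2375 × 3121 = 741.3 kg VSS/d.

P_X ≈ 741 kg VSS/d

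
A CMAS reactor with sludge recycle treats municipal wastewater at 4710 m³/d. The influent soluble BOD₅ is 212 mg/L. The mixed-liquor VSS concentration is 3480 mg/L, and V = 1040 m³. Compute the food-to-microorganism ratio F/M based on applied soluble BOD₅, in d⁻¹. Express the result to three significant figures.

Food-to-microorganism ratio F/M = Q S₀ / (V X) = 4710 × 212 / (1040 × 3480) = 0.2759 d⁻¹.

F/M ≈ 0.276 d⁻¹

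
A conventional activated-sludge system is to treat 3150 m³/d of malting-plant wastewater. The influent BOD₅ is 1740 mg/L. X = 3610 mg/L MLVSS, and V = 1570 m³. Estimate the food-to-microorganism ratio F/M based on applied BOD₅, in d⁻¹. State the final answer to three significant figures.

F/M = applied load / biomass = Q·S₀/(V·X) = 3150 × 1740 / (1570 × 3610) = 0.9671 d⁻¹.

F/M ≈ 0.967 d⁻¹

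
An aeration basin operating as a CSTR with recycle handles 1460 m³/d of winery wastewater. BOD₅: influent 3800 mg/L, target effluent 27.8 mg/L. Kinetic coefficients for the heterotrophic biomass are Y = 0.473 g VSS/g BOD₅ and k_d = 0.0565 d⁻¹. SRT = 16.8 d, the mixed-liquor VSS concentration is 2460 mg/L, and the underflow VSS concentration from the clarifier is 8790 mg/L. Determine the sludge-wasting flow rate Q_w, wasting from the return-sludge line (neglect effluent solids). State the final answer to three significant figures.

From the SRT design equation V = Y Q (S₀−S) θ_c / [X (1 + k_d θ_c)] = 0.473 × 1460 × (3800 − 27.8) × 16.8 / [2460 × (1 + 0.0565 × 16.8)] = 4.38×10^7 / 4795 = 9127 m³.
θ_c = V·X/(Q_w·X_r) when wasting from the recycle, so Q_w = V·X/(θ_c·X_r) = 9127 × 2460 / (16.8 × 8790) = 152.0 m³/d.

Q_w ≈ 152 m³/d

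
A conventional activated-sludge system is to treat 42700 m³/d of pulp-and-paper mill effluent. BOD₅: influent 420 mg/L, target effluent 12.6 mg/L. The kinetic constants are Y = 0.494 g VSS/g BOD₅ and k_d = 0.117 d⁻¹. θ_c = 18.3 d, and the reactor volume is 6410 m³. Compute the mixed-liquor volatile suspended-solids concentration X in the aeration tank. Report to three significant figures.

X ≈ 7810 mg/L

X = Y·Q·ΔS·θ_c / [V·(1 + k_d θ_c)] = 0.494 × 42700 × (420 − 12.6) × 18.3 / [6410 × (1 + 0.117 × 18.3)] = 7811 mg/L.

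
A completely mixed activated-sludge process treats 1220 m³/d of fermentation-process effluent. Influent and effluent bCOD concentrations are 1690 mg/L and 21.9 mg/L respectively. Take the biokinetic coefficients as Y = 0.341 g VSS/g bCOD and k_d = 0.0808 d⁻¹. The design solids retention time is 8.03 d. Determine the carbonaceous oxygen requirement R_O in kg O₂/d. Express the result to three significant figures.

The observed yield is Y_obs = Y/(1 + k_d·θ_c) = 0.341 / (1 + 0.0808 × 8.03) = 0.341 / 1.649 = 0.2068 g VSS per g bCOD removed.
ΔS = 1690 − 21.9 = 1668 mg/L, so the substrate removal rate is 1220 × 1668/1000 = 2035 kg bCOD/d.
Biomass synthesised: P_X = Y_obs × 2035 = 420.9 kg VSS/d.
R_O = Q·ΔS − 1.42 P_X = 2035 − 597.7 = 1437 kg O₂/d.

R_O ≈ 1440 kg O₂/d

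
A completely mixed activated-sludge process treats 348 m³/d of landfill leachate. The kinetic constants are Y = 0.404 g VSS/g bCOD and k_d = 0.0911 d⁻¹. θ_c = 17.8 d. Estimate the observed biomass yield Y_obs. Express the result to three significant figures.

Y_obs ≈ 0.154 g VSS/g bCOD

Y_obs = Y / (1 + k_d θ_c) = 0.404 / (1 + 0.0911 × 17.8) = 0.404 / 2.622 = 0.1541.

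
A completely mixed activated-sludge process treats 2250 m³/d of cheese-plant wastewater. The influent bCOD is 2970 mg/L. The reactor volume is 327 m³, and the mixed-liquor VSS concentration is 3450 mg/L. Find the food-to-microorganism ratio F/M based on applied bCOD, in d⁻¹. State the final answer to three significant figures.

Food-to-microorganism ratio F/M = Q S₀ / (V X) = 2250 × 2970 / (327.0 × 3450) = 5.923 d⁻¹.

F/M ≈ 5.92 d⁻¹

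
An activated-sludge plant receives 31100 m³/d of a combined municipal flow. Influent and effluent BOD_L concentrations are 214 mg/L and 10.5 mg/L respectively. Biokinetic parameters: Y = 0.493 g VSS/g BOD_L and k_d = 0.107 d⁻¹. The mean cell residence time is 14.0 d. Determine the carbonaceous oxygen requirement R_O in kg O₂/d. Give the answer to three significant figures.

R_O ≈ 4560 kg O₂/d

Observed yield with endogenous decay: Y_obs = Y / (1 + k_d·θ_c) = 0.493 / (1 + 0.107 × 14.0) = 0.493 / 2.498 = 0.1974 g VSS/g BOD_L.
Substrate removed = Q·(S₀ − S) = 31100 m³/d × (214 − 10.5) g/m³ = 6.33×10^6 g/d = 6329 kg/d.
P_X = Y_obs·Q·(S₀ − S) = 0.1974 × 6329 = 1249 kg VSS/d.
R_O = Q·ΔS − 1.42 P_X = 6329 − 1774 = 4555 kg O₂/d.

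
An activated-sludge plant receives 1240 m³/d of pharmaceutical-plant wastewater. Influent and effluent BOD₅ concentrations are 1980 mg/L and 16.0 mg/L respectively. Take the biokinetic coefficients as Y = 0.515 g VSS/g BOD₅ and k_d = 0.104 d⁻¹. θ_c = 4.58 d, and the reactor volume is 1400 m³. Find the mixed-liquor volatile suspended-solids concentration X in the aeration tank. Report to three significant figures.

X ≈ 2780 mg/L

X = Y·Q·ΔS·θ_c / [V·(1 + k_d θ_c)] = 0.515 × 1240 × (1980 − 16.0) × 4.58 / [1400 × (1 + 0.104 × 4.58)] = 2779 mg/L.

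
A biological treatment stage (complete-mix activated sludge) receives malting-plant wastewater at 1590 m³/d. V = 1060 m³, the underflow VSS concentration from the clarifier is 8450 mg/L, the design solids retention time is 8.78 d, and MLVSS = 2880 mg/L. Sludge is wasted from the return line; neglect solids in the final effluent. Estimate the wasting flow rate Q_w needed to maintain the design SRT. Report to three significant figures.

Q_w ≈ 41.1 m³/d

Q_w = (V·X)/(θ_c X_r) = 1060 × 2880 / (8.78 × 8450) = 41.15 m³/d.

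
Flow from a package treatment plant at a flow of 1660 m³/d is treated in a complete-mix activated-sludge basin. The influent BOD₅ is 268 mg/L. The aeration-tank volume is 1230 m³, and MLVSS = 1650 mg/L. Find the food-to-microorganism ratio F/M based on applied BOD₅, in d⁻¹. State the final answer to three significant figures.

F/M ≈ 0.219 d⁻¹

F/M = applied load / biomass = Q·S₀/(V·X) = 1660 × 268 / (1230 × 1650) = 0.2192 d⁻¹.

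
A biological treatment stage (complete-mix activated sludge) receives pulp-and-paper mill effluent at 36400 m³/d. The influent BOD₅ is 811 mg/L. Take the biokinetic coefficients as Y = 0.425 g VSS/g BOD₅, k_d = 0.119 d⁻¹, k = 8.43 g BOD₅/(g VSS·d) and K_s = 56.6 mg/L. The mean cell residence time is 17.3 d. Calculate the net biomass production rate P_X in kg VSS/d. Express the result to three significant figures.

For a completely mixed reactor with recycle the Lawrence–McCarty relation gives S = K_s·(1 + k_d·θ_c) / [θ_c·(Y·k − k_d) − 1] = 56.6 × (1 + 0.119 × 17.3) / [17.3 × (0.425 × 8.43 − 0.119) − 1] = 173.1 / 58.92 = 2.938 mg/L.
The observed yield is Y_obs = Y/(1 + k_d·θ_c) = 0.425 / (1 + 0.119 × 17.3) = 0.425 / 3.059 = 0.1389 g VSS per g BOD₅ removed.
Q·(S₀ − S) = 36400 × (811 − 2.94) × 10⁻³ = 29413 kg/d removed.
So the net sludge growth is P_X = 0.1389 × 29413 = 4087 kg VSS/d.

P_X ≈ 4090 kg VSS/d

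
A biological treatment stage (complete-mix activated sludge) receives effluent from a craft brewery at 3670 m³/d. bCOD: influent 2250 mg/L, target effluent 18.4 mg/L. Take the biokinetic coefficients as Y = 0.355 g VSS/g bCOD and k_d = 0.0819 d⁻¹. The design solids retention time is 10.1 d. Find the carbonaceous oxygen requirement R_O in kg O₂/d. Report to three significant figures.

Y_obs = Y / (1 + k_d θ_c) = 0.355 / (1 + 0.0819 × 10.1) = 0.355 / 1.827 = 0.1943.
Mass of bCOD removed per day: Q(S₀ − S) = 3670 × 2232 g/m³ = 8190 kg/d.
P_X = Y_obs·Q·(S₀ − S) = 0.1943 × 8190 = 1591 kg VSS/d.
R_O = Q·(S₀ − S) − 1.42·P_X = 8190 − 1.42 × 1591 = 5930 kg O₂/d.

R_O ≈ 5930 kg O₂/d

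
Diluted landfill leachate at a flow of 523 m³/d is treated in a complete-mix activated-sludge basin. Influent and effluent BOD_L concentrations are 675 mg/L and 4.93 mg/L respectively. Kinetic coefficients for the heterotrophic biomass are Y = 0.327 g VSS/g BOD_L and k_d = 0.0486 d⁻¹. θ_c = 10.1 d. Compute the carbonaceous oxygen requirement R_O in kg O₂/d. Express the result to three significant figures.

R_O ≈ 241 kg O₂/d

Y_obs = Y / (1 + k_d θ_c) = 0.327 / (1 + 0.0486 × 10.1) = 0.327 / 1.491 = 0.2193.
Substrate removed = Q·(S₀ − S) = 523 m³/d × (675 − 4.93) g/m³ = 3.5×10^5 g/d = 350.4 kg/d.
P_X = Y_obs·Q·(S₀ − S) = 0.2193 × 350.4 = 76.87 kg VSS/d.
R_O = Q·(S₀ − S) − 1.42·P_X = 350.4 − 1.42 × 76.87 = 241.3 kg O₂/d.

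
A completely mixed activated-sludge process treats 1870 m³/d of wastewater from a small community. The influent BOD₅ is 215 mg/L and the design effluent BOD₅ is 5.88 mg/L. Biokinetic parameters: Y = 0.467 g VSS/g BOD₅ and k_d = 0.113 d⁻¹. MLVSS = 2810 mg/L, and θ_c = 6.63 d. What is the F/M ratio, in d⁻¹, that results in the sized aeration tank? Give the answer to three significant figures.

F/M ≈ 0.581 d⁻¹

From the SRT design equation V = Y Q (S₀−S) θ_c / [X (1 + k_d θ_c)] = 0.467 × 1870 × (215 − 5.88) × 6.63 / [2810 × (1 + 0.113 × 6.63)] = 1.21×10^6 / 4915 = 246.3 m³.
F/M = applied load / biomass = Q·S₀/(V·X) = 1870 × 215 / (246.3 × 2810) = 0.5808 d⁻¹.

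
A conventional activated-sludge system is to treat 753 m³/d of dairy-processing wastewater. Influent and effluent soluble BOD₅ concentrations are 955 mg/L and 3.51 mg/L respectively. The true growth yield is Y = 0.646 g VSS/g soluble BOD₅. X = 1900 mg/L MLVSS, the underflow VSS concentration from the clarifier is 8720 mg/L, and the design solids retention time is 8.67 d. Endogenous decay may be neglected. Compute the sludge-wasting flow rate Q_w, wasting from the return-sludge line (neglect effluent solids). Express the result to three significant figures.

Biomass mass balance (decay neglected): V·X = Y·Q·(S₀ − S)·θ_c, so V = 0.646 × 753 × (955 − 3.51) × 8.67 / 1900 = 2112 m³.
θ_c = V·X/(Q_w·X_r) when wasting from the recycle, so Q_w = V·X/(θ_c·X_r) = 2112 × 1900 / (8.67 × 8720) = 53.08 m³/d.

Q_w ≈ 53.1 m³/d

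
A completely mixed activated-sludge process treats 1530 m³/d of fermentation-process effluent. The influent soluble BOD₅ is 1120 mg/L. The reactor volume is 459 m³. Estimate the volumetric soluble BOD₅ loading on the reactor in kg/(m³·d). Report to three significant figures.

L_v = Q S₀ / V = 1530 × 1120 × 10⁻³ / 459.0 = 3.733 kg/(m³·d).

L_v ≈ 3.73 kg soluble BOD₅/(m³·d)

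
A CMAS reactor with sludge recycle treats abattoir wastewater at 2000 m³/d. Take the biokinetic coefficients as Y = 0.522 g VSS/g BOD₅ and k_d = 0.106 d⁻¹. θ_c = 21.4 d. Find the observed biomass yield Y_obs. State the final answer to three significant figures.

Y_obs = Y / (1 + k_d θ_c) = 0.522 / (1 + 0.106 × 21.4) = 0.522 / 3.268 = 0.1597.

Y_obs ≈ 0.160 g VSS/g BOD₅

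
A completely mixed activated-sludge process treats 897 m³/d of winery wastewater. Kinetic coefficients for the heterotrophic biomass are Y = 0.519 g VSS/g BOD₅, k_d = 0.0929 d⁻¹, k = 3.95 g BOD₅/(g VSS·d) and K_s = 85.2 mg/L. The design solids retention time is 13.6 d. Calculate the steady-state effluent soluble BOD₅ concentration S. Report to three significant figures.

S ≈ 7.53 mg/L

Effluent substrate depends only on kinetics and SRT: S = K_s(1 + k_d θ_c) / [θ_c(Yk − k_d) − 1] = 85.2 × (1 + 0.0929 × 13.6) / [13.6 × (0.519 × 3.95 − 0.0929) − 1] = 192.8 / 25.62 = 7.528 mg/L.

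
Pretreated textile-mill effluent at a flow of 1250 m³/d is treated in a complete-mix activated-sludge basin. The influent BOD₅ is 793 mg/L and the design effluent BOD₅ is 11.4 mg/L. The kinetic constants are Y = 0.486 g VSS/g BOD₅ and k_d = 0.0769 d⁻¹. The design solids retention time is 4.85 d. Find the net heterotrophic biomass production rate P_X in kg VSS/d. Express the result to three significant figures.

The observed yield is Y_obs = Y/(1 + k_d·θ_c) = 0.486 / (1 + 0.0769 × 4.85) = 0.486 / 1.373 = 0.3540 g VSS per g BOD₅ removed.
ΔS = 793 − 11.4 = 781.6 mg/L, so the substrate removal rate is 1250 × 781.6/1000 = 977.0 kg BOD₅/d.
Biomass produced: P_X = Y_obs·Q·ΔS = 0.3540 × 977.0 ≈ 345.8 kg VSS/d.

P_X ≈ 346 kg VSS/d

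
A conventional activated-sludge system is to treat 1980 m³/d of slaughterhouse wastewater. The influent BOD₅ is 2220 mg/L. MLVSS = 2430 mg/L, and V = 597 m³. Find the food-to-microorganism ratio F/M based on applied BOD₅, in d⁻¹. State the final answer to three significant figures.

F/M = applied load / biomass = Q·S₀/(V·X) = 1980 × 2220 / (597.0 × 2430) = 3.030 d⁻¹.

F/M ≈ 3.03 d⁻¹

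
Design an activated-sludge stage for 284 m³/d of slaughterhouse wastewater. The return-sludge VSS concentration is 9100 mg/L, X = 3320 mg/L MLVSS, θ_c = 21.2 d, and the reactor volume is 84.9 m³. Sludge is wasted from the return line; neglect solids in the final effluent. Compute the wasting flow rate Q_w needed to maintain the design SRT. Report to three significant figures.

Q_w ≈ 1.46 m³/d

θ_c = V·X/(Q_w·X_r) when wasting from the recycle, so Q_w = V·X/(θ_c·X_r) = 84.90 × 3320 / (21.2 × 9100) = 1.461 m³/d.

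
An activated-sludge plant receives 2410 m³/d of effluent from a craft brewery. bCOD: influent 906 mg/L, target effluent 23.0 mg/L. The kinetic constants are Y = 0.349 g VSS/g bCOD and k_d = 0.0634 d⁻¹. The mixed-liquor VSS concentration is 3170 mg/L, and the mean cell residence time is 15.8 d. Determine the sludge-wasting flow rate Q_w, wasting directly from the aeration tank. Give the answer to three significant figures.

Rearranging the biomass balance for a CMAS with decay, V = Y·Q·ΔS·θ_c / [X·(1+k_d θ_c)] = 0.349 × 2410 × (906 − 23.0) × 15.8 / [3170 × (1 + 0.0634 × 15.8)] = 1.17×10^7 / 6345 = 1849 m³.
For wasting at MLVSS concentration, Q_w = V/θ_c = 1849/15.8 = 117.0 m³/d.

Q_w ≈ 117 m³/d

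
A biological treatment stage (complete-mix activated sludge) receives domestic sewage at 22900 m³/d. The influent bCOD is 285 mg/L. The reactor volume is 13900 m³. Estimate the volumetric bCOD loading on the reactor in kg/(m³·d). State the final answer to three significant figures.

L_v ≈ 0.470 kg bCOD/(m³·d)

L_v = Q S₀ / V = 22900 × 285 × 10⁻³ / 13900 = 0.4695 kg/(m³·d).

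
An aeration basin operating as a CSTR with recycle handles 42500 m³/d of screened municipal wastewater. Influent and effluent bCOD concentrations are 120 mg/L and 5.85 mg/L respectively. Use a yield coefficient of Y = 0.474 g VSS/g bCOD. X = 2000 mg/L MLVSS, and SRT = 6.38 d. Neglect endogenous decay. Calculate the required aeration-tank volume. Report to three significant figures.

With k_d = 0 the design equation reduces to V = Y Q (S₀−S) θ_c / X = 0.474 × 42500 × (120 − 5.85) × 6.38 / 2000 = 7336 m³.

V ≈ 7340 m³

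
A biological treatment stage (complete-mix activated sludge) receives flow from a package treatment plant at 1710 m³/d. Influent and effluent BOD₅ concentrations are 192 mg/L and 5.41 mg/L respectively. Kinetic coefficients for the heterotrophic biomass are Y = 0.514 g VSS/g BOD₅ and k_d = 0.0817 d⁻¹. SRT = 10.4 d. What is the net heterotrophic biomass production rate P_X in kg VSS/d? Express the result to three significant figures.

P_X ≈ 88.7 kg VSS/d

Y_obs = Y / (1 + k_d θ_c) = 0.514 / (1 + 0.0817 × 10.4) = 0.514 / 1.850 = 0.2779.
Substrate removed = Q·(S₀ − S) = 1710 m³/d × (192 − 5.41) g/m³ = 3.19×10^5 g/d = 319.1 kg/d.
Net biomass production P_X = Y_obs × Q·(S₀ − S) = 0.2779 × 319.1 = 88.66 kg VSS/d.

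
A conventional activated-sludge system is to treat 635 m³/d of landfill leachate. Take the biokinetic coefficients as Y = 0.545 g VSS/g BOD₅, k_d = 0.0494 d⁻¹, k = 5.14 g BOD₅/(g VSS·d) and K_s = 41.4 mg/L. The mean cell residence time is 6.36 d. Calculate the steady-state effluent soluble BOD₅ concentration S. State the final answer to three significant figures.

S ≈ 3.30 mg/L

Effluent substrate depends only on kinetics and SRT: S = K_s(1 + k_d θ_c) / [θ_c(Yk − k_d) − 1] = 41.4 × (1 + 0.0494 × 6.36) / [6.36 × (0.545 × 5.14 − 0.0494) − 1] = 54.41 / 16.50 = 3.297 mg/L.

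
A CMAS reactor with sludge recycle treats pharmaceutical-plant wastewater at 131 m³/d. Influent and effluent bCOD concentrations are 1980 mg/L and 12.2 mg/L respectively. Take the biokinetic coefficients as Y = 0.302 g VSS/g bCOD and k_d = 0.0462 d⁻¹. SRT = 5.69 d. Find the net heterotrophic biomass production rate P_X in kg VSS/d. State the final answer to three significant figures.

P_X ≈ 61.6 kg VSS/d

Y_obs = Y / (1 + k_d θ_c) = 0.302 / (1 + 0.0462 × 5.69) = 0.302 / 1.263 = 0.2391.
Substrate removed = Q·(S₀ − S) = 131 m³/d × (1980 − 12.2) g/m³ = 2.58×10^5 g/d = 257.8 kg/d.
So the net sludge growth is P_X = 0.2391 × 257.8 = 61.64 kg VSS/d.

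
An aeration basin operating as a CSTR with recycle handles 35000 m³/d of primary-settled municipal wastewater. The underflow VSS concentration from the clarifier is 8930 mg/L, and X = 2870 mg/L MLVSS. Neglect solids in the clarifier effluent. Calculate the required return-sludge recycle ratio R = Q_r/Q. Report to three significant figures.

R ≈ 0.474

Mass balance around the secondary clarifier (neglecting effluent solids): R = X / (X_r − X) = 2870 / (8930 − 2870) = 0.4736.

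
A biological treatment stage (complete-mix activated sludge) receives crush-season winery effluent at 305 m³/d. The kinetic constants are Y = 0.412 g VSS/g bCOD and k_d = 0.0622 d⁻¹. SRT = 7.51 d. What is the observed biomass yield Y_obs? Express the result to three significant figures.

Correct the yield for decay: Y_obs = Y/(1 + k_d θ_c) = 0.412 / (1 + 0.0622 × 7.51) = 0.412 / 1.467 = 0.2808.

Y_obs ≈ 0.281 g VSS/g bCOD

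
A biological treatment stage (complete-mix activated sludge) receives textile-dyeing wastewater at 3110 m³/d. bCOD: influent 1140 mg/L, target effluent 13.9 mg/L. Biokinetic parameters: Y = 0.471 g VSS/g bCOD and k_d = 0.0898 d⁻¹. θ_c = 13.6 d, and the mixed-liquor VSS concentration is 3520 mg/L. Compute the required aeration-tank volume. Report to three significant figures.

V ≈ 2870 m³

Rearranging the biomass balance for a CMAS with decay, V = Y·Q·ΔS·θ_c / [X·(1+k_d θ_c)] = 0.471 × 3110 × (1140 − 13.9) × 13.6 / [3520 × (1 + 0.0898 × 13.6)] = 2.24×10^7 / 7819 = 2869 m³.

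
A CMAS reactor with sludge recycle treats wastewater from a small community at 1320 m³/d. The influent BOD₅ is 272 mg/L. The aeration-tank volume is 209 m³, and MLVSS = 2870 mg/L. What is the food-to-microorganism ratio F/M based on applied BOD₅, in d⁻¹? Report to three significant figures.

F/M = Q·S₀ / (V·X) = 1320 × 272 / (209.0 × 2870) = 0.5986 g BOD₅·(g VSS·d)⁻¹.

F/M ≈ 0.599 d⁻¹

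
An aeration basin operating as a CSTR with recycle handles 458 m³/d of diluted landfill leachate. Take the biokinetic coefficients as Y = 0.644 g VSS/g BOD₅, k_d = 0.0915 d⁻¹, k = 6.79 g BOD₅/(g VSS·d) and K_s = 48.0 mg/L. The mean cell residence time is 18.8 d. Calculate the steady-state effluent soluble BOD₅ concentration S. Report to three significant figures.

From the Monod/SRT balance for a CMAS, S = K_s·(1+k_d θ_c)/[θ_c·(Y k − k_d) − 1] = 48.0 × (1 + 0.0915 × 18.8) / [18.8 × (0.644 × 6.79 − 0.0915) − 1] = 130.6 / 79.49 = 1.643 mg/L.

S ≈ 1.64 mg/L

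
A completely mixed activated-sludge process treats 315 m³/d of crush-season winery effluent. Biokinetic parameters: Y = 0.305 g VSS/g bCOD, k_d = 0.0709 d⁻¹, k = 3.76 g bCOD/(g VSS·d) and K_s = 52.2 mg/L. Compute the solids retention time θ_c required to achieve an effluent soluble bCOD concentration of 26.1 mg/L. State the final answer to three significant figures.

θ_c ≈ 3.21 d

At the target effluent, Y k S/(K_s+S) = 0.305×3.76×26.1/78.30 = 0.3823 d⁻¹.
1/θ_c = 0.3823 − 0.0709 = 0.3114 d⁻¹, so θ_c = 3.212 d.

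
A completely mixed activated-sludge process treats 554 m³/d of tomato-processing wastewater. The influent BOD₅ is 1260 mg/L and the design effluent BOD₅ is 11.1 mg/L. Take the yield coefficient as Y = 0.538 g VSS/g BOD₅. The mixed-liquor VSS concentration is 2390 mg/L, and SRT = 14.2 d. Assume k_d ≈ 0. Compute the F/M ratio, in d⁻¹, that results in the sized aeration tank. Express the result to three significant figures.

V·X = Y·Q·ΔS·θ_c gives V = 0.538 × 554 × (1260 − 11.1) × 14.2 / 2390 = 2212 m³.
F/M = Q·S₀ / (V·X) = 554 × 1260 / (2212 × 2390) = 0.1321 g BOD₅·(g VSS·d)⁻¹.

F/M ≈ 0.132 d⁻¹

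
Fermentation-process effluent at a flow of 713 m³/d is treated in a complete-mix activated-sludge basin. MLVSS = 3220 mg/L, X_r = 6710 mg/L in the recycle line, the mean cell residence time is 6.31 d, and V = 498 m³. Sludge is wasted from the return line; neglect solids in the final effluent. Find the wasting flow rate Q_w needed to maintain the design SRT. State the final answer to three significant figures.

Q_w ≈ 37.9 m³/d

Q_w = (V·X)/(θ_c X_r) = 498.0 × 3220 / (6.31 × 6710) = 37.87 m³/d.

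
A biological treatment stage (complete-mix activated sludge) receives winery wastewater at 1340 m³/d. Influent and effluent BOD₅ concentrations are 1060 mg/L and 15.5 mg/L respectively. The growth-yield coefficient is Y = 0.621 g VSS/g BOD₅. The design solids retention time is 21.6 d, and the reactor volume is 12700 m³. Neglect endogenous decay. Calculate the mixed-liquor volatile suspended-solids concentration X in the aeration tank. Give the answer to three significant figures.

X ≈ 1480 mg/L

X = Y·Q·ΔS·θ_c / V = 0.621 × 1340 × (1060 − 15.5) × 21.6 / 12700 = 1478 mg/L.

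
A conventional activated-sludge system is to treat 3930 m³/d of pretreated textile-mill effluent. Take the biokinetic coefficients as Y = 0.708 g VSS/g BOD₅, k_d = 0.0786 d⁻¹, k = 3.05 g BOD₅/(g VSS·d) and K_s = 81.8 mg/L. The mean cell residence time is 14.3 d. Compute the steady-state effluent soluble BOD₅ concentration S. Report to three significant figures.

S ≈ 6.04 mg/L

From the Monod/SRT balance for a CMAS, S = K_s·(1+k_d θ_c)/[θ_c·(Y k − k_d) − 1] = 81.8 × (1 + 0.0786 × 14.3) / [14.3 × (0.708 × 3.05 − 0.0786) − 1] = 173.7 / 28.76 = 6.042 mg/L.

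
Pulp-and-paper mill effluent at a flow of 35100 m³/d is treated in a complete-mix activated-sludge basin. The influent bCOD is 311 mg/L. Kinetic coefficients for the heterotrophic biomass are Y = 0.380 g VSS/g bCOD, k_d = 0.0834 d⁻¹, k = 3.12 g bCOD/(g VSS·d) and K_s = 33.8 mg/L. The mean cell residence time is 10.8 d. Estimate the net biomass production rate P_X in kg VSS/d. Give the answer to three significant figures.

For a completely mixed reactor with recycle the Lawrence–McCarty relation gives S = K_s·(1 + k_d·θ_c) / [θ_c·(Y·k − k_d) − 1] = 33.8 × (1 + 0.0834 × 10.8) / [10.8 × (0.380 × 3.12 − 0.0834) − 1] = 64.24 / 10.90 = 5.892 mg/L.
Y_obs = Y / (1 + k_d θ_c) = 0.380 / (1 + 0.0834 × 10.8) = 0.380 / 1.901 = 0.1999.
Q·(S₀ − S) = 35100 × (311 − 5.89) × 10⁻³ = 10709 kg/d removed.
Net biomass production P_X = Y_obs × Q·(S₀ − S) = 0.1999 × 10709 = 2141 kg VSS/d.

P_X ≈ 2140 kg VSS/d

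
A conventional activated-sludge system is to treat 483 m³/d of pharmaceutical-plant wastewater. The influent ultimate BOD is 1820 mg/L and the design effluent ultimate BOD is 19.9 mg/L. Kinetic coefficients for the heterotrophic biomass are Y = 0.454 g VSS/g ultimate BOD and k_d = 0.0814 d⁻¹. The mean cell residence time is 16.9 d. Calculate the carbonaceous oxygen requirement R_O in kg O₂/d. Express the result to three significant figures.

R_O ≈ 634 kg O₂/d

The observed yield is Y_obs = Y/(1 + k_d·θ_c) = 0.454 / (1 + 0.0814 × 16.9) = 0.454 / 2.376 = 0.1911 g VSS per g ultimate BOD removed.
Q·(S₀ − S) = 483 × (1820 − 19.9) × 10⁻³ = 869.4 kg/d removed.
Biomass synthesised: P_X = Y_obs × 869.4 = 166.2 kg VSS/d.
R_O = Q·(S₀ − S) − 1.42·P_X = 869.4 − 1.42 × 166.2 = 633.5 kg O₂/d.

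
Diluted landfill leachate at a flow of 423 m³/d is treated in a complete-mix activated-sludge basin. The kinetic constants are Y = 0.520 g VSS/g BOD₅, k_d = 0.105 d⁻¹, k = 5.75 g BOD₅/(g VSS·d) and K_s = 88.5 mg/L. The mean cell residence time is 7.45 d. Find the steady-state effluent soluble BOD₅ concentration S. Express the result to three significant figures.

S ≈ 7.70 mg/L

Effluent substrate depends only on kinetics and SRT: S = K_s(1 + k_d θ_c) / [θ_c(Yk − k_d) − 1] = 88.5 × (1 + 0.105 × 7.45) / [7.45 × (0.520 × 5.75 − 0.105) − 1] = 157.7 / 20.49 = 7.697 mg/L.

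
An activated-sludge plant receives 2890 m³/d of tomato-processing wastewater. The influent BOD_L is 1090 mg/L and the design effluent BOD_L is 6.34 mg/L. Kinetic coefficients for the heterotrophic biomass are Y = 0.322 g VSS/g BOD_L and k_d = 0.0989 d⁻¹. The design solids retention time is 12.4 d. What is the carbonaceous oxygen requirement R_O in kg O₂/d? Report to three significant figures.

Y_obs = Y / (1 + k_d θ_c) = 0.322 / (1 + 0.0989 × 12.4) = 0.322 / 2.226 = 0.1446.
Mass of BOD_L removed per day: Q(S₀ − S) = 2890 × 1084 g/m³ = 3132 kg/d.
Net sludge production P_X = 0.1446 × 3132 = 453.0 kg VSS/d.
R_O = Q·ΔS − 1.42 P_X = 3132 − 643.2 = 2489 kg O₂/d.

R_O ≈ 2490 kg O₂/d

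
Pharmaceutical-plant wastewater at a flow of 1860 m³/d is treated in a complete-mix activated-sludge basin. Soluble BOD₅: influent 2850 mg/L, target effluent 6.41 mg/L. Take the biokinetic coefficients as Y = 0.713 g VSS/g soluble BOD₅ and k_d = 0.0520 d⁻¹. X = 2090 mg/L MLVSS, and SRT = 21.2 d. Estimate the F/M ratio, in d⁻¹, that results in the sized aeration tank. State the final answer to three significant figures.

F/M ≈ 0.139 d⁻¹

From the SRT design equation V = Y Q (S₀−S) θ_c / [X (1 + k_d θ_c)] = 0.713 × 1860 × (2850 − 6.41) × 21.2 / [2090 × (1 + 0.0520 × 21.2)] = 7.99×10^7 / 4394 = 18195 m³.
F/M = Q·S₀ / (V·X) = 1860 × 2850 / (18195 × 2090) = 0.1394 g soluble BOD₅·(g VSS·d)⁻¹.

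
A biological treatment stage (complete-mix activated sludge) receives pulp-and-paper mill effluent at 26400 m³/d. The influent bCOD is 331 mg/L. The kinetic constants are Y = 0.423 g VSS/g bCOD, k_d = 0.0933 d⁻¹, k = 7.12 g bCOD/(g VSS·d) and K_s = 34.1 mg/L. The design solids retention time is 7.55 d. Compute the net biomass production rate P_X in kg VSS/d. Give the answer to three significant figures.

P_X ≈ 2150 kg VSS/d

Effluent substrate depends only on kinetics and SRT: S = K_s(1 + k_d θ_c) / [θ_c(Yk − k_d) − 1] = 34.1 × (1 + 0.0933 × 7.55) / [7.55 × (0.423 × 7.12 − 0.0933) − 1] = 58.12 / 21.03 = 2.763 mg/L.
Y_obs = Y / (1 + k_d θ_c) = 0.423 / (1 + 0.0933 × 7.55) = 0.423 / 1.704 = 0.2482.
Mass of bCOD removed per day: Q(S₀ − S) = 26400 × 328.2 g/m³ = 8666 kg/d.
Biomass produced: P_X = Y_obs·Q·ΔS = 0.2482 × 8666 ≈ 2151 kg VSS/d.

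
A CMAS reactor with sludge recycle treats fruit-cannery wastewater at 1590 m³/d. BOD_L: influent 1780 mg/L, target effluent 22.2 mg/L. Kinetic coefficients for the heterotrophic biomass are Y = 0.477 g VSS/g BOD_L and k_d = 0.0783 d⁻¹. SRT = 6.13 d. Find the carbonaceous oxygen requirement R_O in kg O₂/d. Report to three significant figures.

R_O ≈ 1520 kg O₂/d

Observed yield with endogenous decay: Y_obs = Y / (1 + k_d·θ_c) = 0.477 / (1 + 0.0783 × 6.13) = 0.477 / 1.480 = 0.3223 g VSS/g BOD_L.
Substrate removed = Q·(S₀ − S) = 1590 m³/d × (1780 − 22.2) g/m³ = 2.79×10^6 g/d = 2795 kg/d.
Biomass synthesised: P_X = Y_obs × 2795 = 900.8 kg VSS/d.
R_O = Q·(S₀ − S) − 1.42·P_X = 2795 − 1.42 × 900.8 = 1516 kg O₂/d.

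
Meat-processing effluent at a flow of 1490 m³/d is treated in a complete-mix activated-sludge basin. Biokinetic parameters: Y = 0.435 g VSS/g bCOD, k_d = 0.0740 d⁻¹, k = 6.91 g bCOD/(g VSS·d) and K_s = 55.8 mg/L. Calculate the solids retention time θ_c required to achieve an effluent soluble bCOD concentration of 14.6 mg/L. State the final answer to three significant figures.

θ_c ≈ 1.82 d

At the target effluent, Y k S/(K_s+S) = 0.435×6.91×14.6/70.40 = 0.6234 d⁻¹.
1/θ_c = 0.6234 − 0.0740 = 0.5494 d⁻¹, so θ_c = 1.820 d.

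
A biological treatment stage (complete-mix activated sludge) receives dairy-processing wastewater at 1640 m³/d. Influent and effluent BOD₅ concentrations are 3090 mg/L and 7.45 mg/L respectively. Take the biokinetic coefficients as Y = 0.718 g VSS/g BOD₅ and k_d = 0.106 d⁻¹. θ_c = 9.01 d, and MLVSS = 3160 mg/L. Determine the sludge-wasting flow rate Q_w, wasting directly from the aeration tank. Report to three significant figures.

Q_w ≈ 588 m³/d

Rearranging the biomass balance for a CMAS with decay, V = Y·Q·ΔS·θ_c / [X·(1+k_d θ_c)] = 0.718 × 1640 × (3090 − 7.45) × 9.01 / [3160 × (1 + 0.106 × 9.01)] = 3.27×10^7 / 6178 = 5294 m³.
For wasting at MLVSS concentration, Q_w = V/θ_c = 5294/9.01 = 587.5 m³/d.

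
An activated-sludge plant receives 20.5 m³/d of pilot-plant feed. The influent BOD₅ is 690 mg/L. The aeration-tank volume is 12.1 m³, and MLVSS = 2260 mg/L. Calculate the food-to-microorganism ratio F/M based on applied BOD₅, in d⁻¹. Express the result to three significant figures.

Food-to-microorganism ratio F/M = Q S₀ / (V X) = 20.5 × 690 / (12.10 × 2260) = 0.5173 d⁻¹.

F/M ≈ 0.517 d⁻¹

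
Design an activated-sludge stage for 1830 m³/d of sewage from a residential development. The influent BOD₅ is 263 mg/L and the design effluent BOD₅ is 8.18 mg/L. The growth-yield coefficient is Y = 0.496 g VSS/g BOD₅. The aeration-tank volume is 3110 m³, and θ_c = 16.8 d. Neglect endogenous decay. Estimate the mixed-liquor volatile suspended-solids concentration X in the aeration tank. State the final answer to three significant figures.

X ≈ 1250 mg/L

Without decay, X = Y Q (S₀−S) θ_c / V = 0.496 × 1830 × (263 − 8.18) × 16.8 / 3110 = 1249 mg/L.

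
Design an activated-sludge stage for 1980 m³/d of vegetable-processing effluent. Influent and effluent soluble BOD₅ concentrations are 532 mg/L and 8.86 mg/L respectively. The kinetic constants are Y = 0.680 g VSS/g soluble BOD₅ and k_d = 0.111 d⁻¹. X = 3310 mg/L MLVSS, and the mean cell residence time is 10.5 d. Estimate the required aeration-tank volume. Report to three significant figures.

From the SRT design equation V = Y Q (S₀−S) θ_c / [X (1 + k_d θ_c)] = 0.680 × 1980 × (532 − 8.86) × 10.5 / [3310 × (1 + 0.111 × 10.5)] = 7.4×10^6 / 7168 = 1032 m³.

V ≈ 1030 m³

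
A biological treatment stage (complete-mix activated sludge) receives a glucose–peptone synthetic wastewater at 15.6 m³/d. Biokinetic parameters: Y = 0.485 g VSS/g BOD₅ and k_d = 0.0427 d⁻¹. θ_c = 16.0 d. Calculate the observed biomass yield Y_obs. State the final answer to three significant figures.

Y_obs ≈ 0.288 g VSS/g BOD₅

Correct the yield for decay: Y_obs = Y/(1 + k_d θ_c) = 0.485 / (1 + 0.0427 × 16.0) = 0.485 / 1.683 = 0.2881.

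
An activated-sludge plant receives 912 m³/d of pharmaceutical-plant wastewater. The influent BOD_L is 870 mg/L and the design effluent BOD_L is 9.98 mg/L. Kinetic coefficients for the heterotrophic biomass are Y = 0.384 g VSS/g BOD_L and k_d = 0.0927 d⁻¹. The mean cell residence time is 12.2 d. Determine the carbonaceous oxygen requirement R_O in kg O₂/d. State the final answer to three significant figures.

Y_obs = Y / (1 + k_d θ_c) = 0.384 / (1 + 0.0927 × 12.2) = 0.384 / 2.131 = 0.1802.
Q·(S₀ − S) = 912 × (870 − 9.98) × 10⁻³ = 784.3 kg/d removed.
Net sludge production P_X = 0.1802 × 784.3 = 141.3 kg VSS/d.
R_O = Q·ΔS − 1.42 P_X = 784.3 − 200.7 = 583.6 kg O₂/d.

R_O ≈ 584 kg O₂/d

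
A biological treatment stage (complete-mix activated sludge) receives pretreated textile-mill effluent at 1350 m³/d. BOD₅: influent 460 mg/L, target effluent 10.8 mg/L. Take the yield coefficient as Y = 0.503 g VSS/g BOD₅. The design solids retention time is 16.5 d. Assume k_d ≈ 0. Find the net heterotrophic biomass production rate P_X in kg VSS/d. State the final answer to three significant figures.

With endogenous decay neglected, the observed yield equals the true yield: Y_obs = Y = 0.503 g VSS/g BOD₅.
Substrate removed = Q·(S₀ − S) = 1350 m³/d × (460 − 10.8) g/m³ = 6.06×10^5 g/d = 606.4 kg/d.
So the net sludge growth is P_X = 0.5030 × 606.4 = 305.0 kg VSS/d.

P_X ≈ 305 kg VSS/d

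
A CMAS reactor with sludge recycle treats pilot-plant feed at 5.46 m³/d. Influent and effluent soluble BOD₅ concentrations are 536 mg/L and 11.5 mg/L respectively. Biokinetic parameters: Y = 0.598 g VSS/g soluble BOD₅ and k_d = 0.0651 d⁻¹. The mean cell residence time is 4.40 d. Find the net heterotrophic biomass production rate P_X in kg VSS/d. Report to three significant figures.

Y_obs = Y / (1 + k_d θ_c) = 0.598 / (1 + 0.0651 × 4.40) = 0.598 / 1.286 = 0.4648.
Q·(S₀ − S) = 5.46 × (536 − 11.5) × 10⁻³ = 2.864 kg/d removed.
So the net sludge growth is P_X = 0.4648 × 2.864 = 1.331 kg VSS/d.

P_X ≈ 1.33 kg VSS/d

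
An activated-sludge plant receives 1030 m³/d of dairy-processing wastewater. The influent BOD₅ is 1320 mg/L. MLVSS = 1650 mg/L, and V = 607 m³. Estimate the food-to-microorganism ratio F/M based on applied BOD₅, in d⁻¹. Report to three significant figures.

F/M = Q·S₀ / (V·X) = 1030 × 1320 / (607.0 × 1650) = 1.357 g BOD₅·(g VSS·d)⁻¹.

F/M ≈ 1.36 d⁻¹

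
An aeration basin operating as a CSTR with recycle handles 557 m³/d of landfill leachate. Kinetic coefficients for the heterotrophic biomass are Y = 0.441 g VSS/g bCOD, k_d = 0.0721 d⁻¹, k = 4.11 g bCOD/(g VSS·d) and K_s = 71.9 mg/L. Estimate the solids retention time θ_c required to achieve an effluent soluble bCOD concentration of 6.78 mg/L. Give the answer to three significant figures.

θ_c ≈ 11.9 d

Specific growth rate at S = 6.78 mg/L: μ = YkS/(K_s+S) = 0.441·4.11·6.78/(71.9+6.78) = 0.1562 d⁻¹.
1/θ_c = 0.1562 − 0.0721 = 0.08409 d⁻¹, so θ_c = 11.89 d.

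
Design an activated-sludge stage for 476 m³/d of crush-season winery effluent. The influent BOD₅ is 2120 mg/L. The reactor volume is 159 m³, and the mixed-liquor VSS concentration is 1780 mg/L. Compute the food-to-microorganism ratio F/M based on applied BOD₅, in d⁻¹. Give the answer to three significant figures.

F/M ≈ 3.57 d⁻¹

Food-to-microorganism ratio F/M = Q S₀ / (V X) = 476 × 2120 / (159.0 × 1780) = 3.566 d⁻¹.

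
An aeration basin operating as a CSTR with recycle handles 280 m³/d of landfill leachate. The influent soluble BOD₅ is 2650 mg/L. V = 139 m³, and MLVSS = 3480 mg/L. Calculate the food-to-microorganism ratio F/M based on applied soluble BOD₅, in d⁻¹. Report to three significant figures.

F/M = Q·S₀ / (V·X) = 280 × 2650 / (139.0 × 3480) = 1.534 g soluble BOD₅·(g VSS·d)⁻¹.

F/M ≈ 1.53 d⁻¹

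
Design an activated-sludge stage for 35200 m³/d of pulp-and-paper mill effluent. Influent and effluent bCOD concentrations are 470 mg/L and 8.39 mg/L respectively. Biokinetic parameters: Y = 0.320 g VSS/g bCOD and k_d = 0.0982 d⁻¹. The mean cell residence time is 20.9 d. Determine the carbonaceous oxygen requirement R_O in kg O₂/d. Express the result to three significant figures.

Y_obs = Y / (1 + k_d θ_c) = 0.320 / (1 + 0.0982 × 20.9) = 0.320 / 3.052 = 0.1048.
Q·(S₀ − S) = 35200 × (470 − 8.39) × 10⁻³ = 16249 kg/d removed.
P_X = Y_obs·Q·(S₀ − S) = 0.1048 × 16249 = 1703 kg VSS/d.
R_O = Q·(S₀ − S) − 1.42·P_X = 16249 − 1.42 × 1703 = 13830 kg O₂/d.

R_O ≈ 13800 kg O₂/d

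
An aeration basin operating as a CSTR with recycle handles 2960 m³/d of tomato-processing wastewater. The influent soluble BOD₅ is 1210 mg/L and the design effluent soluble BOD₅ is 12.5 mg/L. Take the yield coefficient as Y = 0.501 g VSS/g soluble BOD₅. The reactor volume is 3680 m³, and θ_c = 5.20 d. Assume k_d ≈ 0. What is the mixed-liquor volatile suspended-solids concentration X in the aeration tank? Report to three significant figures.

X ≈ 2510 mg/L

From V·X = Y·Q·(S₀ − S)·θ_c (decay neglected): X = 0.501 × 2960 × (1210 − 12.5) × 5.20 / 3680 = 2509 mg/L.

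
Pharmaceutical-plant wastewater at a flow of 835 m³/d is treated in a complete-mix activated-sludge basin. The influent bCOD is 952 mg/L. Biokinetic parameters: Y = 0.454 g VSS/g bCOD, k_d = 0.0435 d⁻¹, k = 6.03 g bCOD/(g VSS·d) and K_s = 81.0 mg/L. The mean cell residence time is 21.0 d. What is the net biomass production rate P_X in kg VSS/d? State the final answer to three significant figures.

P_X ≈ 188 kg VSS/d

Effluent substrate depends only on kinetics and SRT: S = K_s(1 + k_d θ_c) / [θ_c(Yk − k_d) − 1] = 81.0 × (1 + 0.0435 × 21.0) / [21.0 × (0.454 × 6.03 − 0.0435) − 1] = 155.0 / 55.58 = 2.789 mg/L.
Correct the yield for decay: Y_obs = Y/(1 + k_d θ_c) = 0.454 / (1 + 0.0435 × 21.0) = 0.454 / 1.913 = 0.2373.
Mass of bCOD removed per day: Q(S₀ − S) = 835 × 949.2 g/m³ = 792.6 kg/d.
Net biomass production P_X = Y_obs × Q·(S₀ − S) = 0.2373 × 792.6 = 188.1 kg VSS/d.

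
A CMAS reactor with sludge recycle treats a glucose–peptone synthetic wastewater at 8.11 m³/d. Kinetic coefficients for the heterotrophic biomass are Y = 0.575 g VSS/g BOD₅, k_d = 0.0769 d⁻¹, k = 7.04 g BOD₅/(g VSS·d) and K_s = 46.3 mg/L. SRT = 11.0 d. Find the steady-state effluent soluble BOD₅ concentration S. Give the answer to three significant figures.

S ≈ 2.00 mg/L

From the Monod/SRT balance for a CMAS, S = K_s·(1+k_d θ_c)/[θ_c·(Y k − k_d) − 1] = 46.3 × (1 + 0.0769 × 11.0) / [11.0 × (0.575 × 7.04 − 0.0769) − 1] = 85.47 / 42.68 = 2.002 mg/L.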